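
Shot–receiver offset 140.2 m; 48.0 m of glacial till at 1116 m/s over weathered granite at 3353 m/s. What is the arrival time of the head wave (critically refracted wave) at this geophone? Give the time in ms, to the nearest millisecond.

θ_c = arcsin(V₁/V₂) = arcsin(1116/3353) = 19.44°, cos θ_c = 0.9430.
Intercept time tᵢ = 2h cos θ_c / V₁ = 2·48.0·0.9430/1116 = 0.08112 s.
t = x/V₂ + tᵢ = 140.2/3353 + 0.08112 = 0.12293 s.

123 ms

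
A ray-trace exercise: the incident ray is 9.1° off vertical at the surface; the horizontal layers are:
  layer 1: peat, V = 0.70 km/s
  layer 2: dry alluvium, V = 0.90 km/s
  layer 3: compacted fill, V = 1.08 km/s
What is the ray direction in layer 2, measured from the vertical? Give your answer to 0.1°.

11.7°

Snell's law across each interface conserves sin θ / V, so sin θ_2 = V_2·sin θ₁/V₁.
sin θ_2 = 0.90 × sin 9.1° / 0.70 = 0.2033.
θ_2 = arcsin 0.2033 = 11.73°.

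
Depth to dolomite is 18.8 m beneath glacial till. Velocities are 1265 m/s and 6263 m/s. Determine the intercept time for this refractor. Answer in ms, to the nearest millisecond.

tᵢ = 2h·√(V₂²−V₁²)/(V₁V₂).
√(V₂²−V₁²) = √(6263²−1265²) = 6133.9 m/s.
tᵢ = 2·18.8·6133.9/(1265·6263) = 0.02911 s.

29 ms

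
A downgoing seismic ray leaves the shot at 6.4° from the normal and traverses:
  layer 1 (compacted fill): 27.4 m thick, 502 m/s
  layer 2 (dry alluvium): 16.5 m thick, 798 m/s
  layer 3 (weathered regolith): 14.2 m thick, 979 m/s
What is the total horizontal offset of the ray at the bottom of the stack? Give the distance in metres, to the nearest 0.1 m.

Apply Snell's law at each interface; in layer i the horizontal offset is hᵢ·tan θᵢ.
Layer 1: θ = 6.40°; offset = 27.4·tan 6.40° = 3.073 m.
Layer 2: sin θ = 798·sin 6.4°/502 = 0.1772, θ = 10.21°; offset = 16.5·tan 10.21° = 2.971 m.
Layer 3: sin θ = 979·sin 6.4°/502 = 0.2174, θ = 12.56°; offset = 14.2·tan 12.56° = 3.163 m.
Summing the layer offsets gives 9.207 m.

9.2 m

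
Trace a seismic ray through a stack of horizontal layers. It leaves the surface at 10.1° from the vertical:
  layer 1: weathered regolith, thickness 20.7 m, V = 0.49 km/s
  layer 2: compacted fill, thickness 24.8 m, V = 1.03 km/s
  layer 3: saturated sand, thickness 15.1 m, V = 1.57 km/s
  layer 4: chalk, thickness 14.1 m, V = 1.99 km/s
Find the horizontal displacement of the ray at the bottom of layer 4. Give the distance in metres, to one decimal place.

Ray parameter p = sin 10.1° / 0.49 km/s = 3.5789e-01 s/km.
Layer 1: θ = 10.10°; offset = 20.7·tan 10.10° = 3.687 m.
Layer 2: sin θ = p·1.03 = 0.3686 → θ = 21.63°; offset = 24.8·tan 21.63° = 9.835 m.
Layer 3: sin θ = p·1.57 = 0.5619 → θ = 34.19°; offset = 15.1·tan 34.19° = 10.257 m.
Layer 4: sin θ = p·1.99 = 0.7122 → θ = 45.41°; offset = 14.1·tan 45.41° = 14.305 m.
Total horizontal offset = 38.084 m.

38.1 m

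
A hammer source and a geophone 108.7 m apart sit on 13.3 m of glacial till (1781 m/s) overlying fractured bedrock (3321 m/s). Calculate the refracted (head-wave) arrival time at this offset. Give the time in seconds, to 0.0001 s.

0.0453 s

t = x/V₂ + 2h·√(V₂²−V₁²)/(V₁V₂).
√(V₂²−V₁²) = √(3321²−1781²) = 2803.0 m/s; delay term = 2·13.3·2803.0/(1781·3321) = 0.01261 s.
t = 108.7/3321 + 0.01261 = 0.04534 s.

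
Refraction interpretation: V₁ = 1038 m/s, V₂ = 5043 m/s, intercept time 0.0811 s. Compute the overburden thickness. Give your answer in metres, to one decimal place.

θ_c = arcsin(1038/5043) = 11.88°; cos θ_c = 0.9786.
tᵢ = 2h cos θ_c/V₁ ⇒ h = tᵢ·V₁/(2 cos θ_c) = 0.0811·1038/(2·0.9786) = 43.01 m.

43.0 m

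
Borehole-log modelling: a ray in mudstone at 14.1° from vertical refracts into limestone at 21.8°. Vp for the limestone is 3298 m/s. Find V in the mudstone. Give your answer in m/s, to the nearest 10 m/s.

Snell's law: sin 14.1°/V₁ = sin 21.8°/V₂.
V₁ = V₂·sin 14.1°/sin 21.8° = 3298 × 0.6560 = 2163.47 m/s.

2160 m/s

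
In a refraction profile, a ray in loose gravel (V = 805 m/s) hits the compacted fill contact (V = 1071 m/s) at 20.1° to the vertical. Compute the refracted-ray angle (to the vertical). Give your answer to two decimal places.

27.21°

Snell's law: sin θ₂ = (V₂/V₁)·sin θ₁ = (1071/805)·sin 20.1° = 0.4572.
θ₂ = arcsin 0.4572 = 27.21° from the normal.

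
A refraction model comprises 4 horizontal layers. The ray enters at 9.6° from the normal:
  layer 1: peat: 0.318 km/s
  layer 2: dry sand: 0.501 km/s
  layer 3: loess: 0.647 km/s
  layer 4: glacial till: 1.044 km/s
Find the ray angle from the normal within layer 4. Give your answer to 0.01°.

33.20°

Ray parameter p = sin 9.6° / 0.318 = 5.2443e-01 s/km.
sin θ_4 = p·V_4 = 5.2443e-01 × 1.044 = 0.5475.
θ_4 = arcsin 0.5475 = 33.20°.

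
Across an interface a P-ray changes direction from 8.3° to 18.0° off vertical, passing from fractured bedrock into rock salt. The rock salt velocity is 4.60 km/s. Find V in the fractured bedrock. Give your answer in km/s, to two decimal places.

2.15 km/s

sin 8.3° = 0.1444; sin 18.0° = 0.3090.
V₁ = V₂·(sin θ₁/sin θ₂) = 4.60·(0.1444/0.3090) = 2.15 km/s.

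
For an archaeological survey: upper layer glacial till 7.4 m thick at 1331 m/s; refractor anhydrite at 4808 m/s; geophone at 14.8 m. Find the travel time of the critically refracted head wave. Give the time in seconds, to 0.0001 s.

0.0138 s

θ_c = arcsin(V₁/V₂) = arcsin(1331/4808) = 16.07°, cos θ_c = 0.9609.
Intercept time tᵢ = 2h cos θ_c / V₁ = 2·7.4·0.9609/1331 = 0.01068 s.
t = x/V₂ + tᵢ = 14.8/4808 + 0.01068 = 0.01376 s.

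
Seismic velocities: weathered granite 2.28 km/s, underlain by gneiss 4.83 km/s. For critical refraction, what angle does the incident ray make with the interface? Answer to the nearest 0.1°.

61.8°

Critical incidence: sin θ_c = V₁/V₂ = 2.28/4.83 = 0.4720.
θ_c = arcsin 0.4720 = 28.17°.
Measured from the interface: 90° − 28.17° = 61.83°.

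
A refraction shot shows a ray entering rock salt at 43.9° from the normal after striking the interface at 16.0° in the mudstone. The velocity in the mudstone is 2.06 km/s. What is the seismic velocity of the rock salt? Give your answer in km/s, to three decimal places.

5.182 km/s

sin 16.0° = 0.2756; sin 43.9° = 0.6934.
V₂ = V₁·(sin θ₂/sin θ₁) = 2.06·(0.6934/0.2756) = 5.182 km/s.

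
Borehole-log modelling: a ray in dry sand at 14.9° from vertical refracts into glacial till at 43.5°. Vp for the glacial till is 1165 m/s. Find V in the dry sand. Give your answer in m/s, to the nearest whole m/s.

sin 14.9° = 0.2571; sin 43.5° = 0.6884.
V₁ = V₂·(sin θ₁/sin θ₂) = 1165·(0.2571/0.6884) = 435.18 m/s.

435 m/s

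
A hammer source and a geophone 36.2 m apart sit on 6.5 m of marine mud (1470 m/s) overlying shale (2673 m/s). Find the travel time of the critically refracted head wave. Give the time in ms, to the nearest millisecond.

θ_c = arcsin(V₁/V₂) = arcsin(1470/2673) = 33.36°, cos θ_c = 0.8352.
Intercept time tᵢ = 2h cos θ_c / V₁ = 2·6.5·0.8352/1470 = 0.00739 s.
t = x/V₂ + tᵢ = 36.2/2673 + 0.00739 = 0.02093 s.

21 ms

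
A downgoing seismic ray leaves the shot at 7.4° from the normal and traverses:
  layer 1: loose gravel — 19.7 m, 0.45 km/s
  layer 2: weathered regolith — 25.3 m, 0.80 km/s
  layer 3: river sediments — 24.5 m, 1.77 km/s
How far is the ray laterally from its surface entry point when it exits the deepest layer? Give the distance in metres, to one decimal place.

22.9 m

Ray parameter p = sin 7.4° / 0.45 km/s = 2.8621e-01 s/km.
Layer 1: θ = 7.40°; offset = 19.7·tan 7.40° = 2.559 m.
Layer 2: sin θ = p·0.80 = 0.2290 → θ = 13.24°; offset = 25.3·tan 13.24° = 5.951 m.
Layer 3: sin θ = p·1.77 = 0.5066 → θ = 30.44°; offset = 24.5·tan 30.44° = 14.396 m.
Summing the layer offsets gives 22.905 m.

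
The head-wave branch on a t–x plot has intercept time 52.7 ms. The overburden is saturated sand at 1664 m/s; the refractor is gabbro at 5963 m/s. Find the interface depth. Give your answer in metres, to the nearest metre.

θ_c = arcsin(1664/5963) = 16.20°; cos θ_c = 0.9603.
tᵢ = 2h cos θ_c/V₁ ⇒ h = tᵢ·V₁/(2 cos θ_c) = 0.0527·1664/(2·0.9603) = 45.66 m.

46 m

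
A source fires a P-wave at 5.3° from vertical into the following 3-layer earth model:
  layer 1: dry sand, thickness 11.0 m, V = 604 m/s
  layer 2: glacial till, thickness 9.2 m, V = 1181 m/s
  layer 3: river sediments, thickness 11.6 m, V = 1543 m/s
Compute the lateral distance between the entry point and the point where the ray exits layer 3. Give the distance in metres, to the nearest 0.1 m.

5.5 m

p = sin θ₁/V₁ = sin 5.3°/604 = 1.5293e-04 s/m is conserved through the stack.
Layer 1: θ = 5.30°; offset = 11.0·tan 5.30° = 1.020 m.
Layer 2: sin θ = p·1181 = 0.1806 → θ = 10.41°; offset = 9.2·tan 10.41° = 1.689 m.
Layer 3: sin θ = p·1543 = 0.2360 → θ = 13.65°; offset = 11.6·tan 13.65° = 2.817 m.
Σ offsets = 5.527 m.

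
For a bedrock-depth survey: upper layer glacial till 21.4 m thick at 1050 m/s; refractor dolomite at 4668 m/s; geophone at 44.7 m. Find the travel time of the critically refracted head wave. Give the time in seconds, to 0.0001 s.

0.0493 s

θ_c = arcsin(V₁/V₂) = arcsin(1050/4668) = 13.00°, cos θ_c = 0.9744.
Intercept time tᵢ = 2h cos θ_c / V₁ = 2·21.4·0.9744/1050 = 0.03972 s.
t = x/V₂ + tᵢ = 44.7/4668 + 0.03972 = 0.04929 s.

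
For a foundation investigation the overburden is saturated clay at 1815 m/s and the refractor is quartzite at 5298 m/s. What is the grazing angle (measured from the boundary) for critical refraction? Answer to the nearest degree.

Critical incidence: sin θ_c = V₁/V₂ = 1815/5298 = 0.3426.
θ_c = arcsin 0.3426 = 20.03°.
Measured from the interface: 90° − 20.03° = 69.97°.

70°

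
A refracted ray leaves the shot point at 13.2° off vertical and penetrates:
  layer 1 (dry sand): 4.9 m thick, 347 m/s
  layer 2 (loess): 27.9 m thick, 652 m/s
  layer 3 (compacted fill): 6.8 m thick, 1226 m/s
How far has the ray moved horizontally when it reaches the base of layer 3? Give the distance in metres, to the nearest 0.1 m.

23.7 m

Apply Snell's law at each interface; in layer i the horizontal offset is hᵢ·tan θᵢ.
Layer 1: θ = 13.20°; offset = 4.9·tan 13.20° = 1.149 m.
Layer 2: sin θ = 652·sin 13.2°/347 = 0.4291, θ = 25.41°; offset = 27.9·tan 25.41° = 13.253 m.
Layer 3: sin θ = 1226·sin 13.2°/347 = 0.8068, θ = 53.78°; offset = 6.8·tan 53.78° = 9.286 m.
Σ offsets = 23.688 m.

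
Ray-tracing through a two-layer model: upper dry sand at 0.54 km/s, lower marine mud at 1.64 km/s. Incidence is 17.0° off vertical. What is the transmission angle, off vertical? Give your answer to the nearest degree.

63°

Snell's law: sin θ₂ = (V₂/V₁)·sin θ₁ = (1.64/0.54)·sin 17.0° = 0.8879.
θ₂ = arcsin 0.8879 = 62.62° from the normal.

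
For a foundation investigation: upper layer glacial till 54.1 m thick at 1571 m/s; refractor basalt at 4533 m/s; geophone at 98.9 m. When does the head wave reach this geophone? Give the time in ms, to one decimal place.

t = x/V₂ + 2h·√(V₂²−V₁²)/(V₁V₂).
√(V₂²−V₁²) = √(4533²−1571²) = 4252.1 m/s; delay term = 2·54.1·4252.1/(1571·4533) = 0.06460 s.
t = 98.9/4533 + 0.06460 = 0.08642 s.

86.4 ms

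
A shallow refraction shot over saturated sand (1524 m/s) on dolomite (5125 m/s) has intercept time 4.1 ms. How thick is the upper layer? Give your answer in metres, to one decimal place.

θ_c = arcsin(1524/5125) = 17.30°; cos θ_c = 0.9548.
tᵢ = 2h cos θ_c/V₁ ⇒ h = tᵢ·V₁/(2 cos θ_c) = 0.0041·1524/(2·0.9548) = 3.27 m.

3.3 m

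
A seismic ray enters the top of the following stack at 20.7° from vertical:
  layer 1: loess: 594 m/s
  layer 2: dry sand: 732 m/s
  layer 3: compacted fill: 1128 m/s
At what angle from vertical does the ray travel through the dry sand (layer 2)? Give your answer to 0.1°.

25.8°

Snell's law across each interface conserves sin θ / V, so sin θ_2 = V_2·sin θ₁/V₁.
sin θ_2 = 732 × sin 20.7° / 594 = 0.4356.
θ_2 = 25.82° from the vertical.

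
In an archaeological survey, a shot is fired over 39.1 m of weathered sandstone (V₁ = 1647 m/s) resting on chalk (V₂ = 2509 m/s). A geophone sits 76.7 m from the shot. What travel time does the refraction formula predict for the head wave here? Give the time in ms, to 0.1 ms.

66.4 ms

t = x/V₂ + 2h·√(V₂²−V₁²)/(V₁V₂).
√(V₂²−V₁²) = √(2509²−1647²) = 1892.7 m/s; delay term = 2·39.1·1892.7/(1647·2509) = 0.03582 s.
t = 76.7/2509 + 0.03582 = 0.06639 s.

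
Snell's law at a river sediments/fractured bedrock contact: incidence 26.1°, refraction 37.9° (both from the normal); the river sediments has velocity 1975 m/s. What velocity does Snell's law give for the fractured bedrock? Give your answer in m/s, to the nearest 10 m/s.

2760 m/s

Snell's law: sin 26.1°/V₁ = sin 37.9°/V₂.
V₂ = V₁·sin 37.9°/sin 26.1° = 1975 × 1.3963 = 2757.68 m/s.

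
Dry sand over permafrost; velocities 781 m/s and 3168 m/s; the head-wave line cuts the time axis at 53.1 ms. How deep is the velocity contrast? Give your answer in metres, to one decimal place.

θ_c = arcsin(781/3168) = 14.27°; cos θ_c = 0.9691.
tᵢ = 2h cos θ_c/V₁ ⇒ h = tᵢ·V₁/(2 cos θ_c) = 0.0531·781/(2·0.9691) = 21.40 m.

21.4 m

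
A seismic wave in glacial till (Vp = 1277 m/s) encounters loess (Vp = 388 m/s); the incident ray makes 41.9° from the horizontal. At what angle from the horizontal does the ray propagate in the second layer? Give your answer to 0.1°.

76.9°

Convert to the normal: θ₁ = 90° − 41.9° = 48.1°.
Snell's law: sin θ₂ = (V₂/V₁)·sin θ₁ = (388/1277)·sin 48.1° = 0.2261.
θ₂ = arcsin 0.2261 = 13.07° from the normal.
From the interface: 90° − 13.07° = 76.93°.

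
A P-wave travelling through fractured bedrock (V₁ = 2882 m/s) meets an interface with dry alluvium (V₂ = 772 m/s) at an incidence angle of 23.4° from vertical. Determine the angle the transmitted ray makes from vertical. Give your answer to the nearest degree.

6°

sin θ₁/V₁ = sin θ₂/V₂ ⇒ sin θ₂ = 772·sin 23.4°/2882 = 772·0.3971/2882 = 0.1064.
θ₂ = sin⁻¹(0.1064) = 6.11° (from vertical).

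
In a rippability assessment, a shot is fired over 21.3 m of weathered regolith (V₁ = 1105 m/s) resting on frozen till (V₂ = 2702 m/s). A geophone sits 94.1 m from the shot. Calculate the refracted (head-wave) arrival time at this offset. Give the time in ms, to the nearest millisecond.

70 ms

θ_c = arcsin(V₁/V₂) = arcsin(1105/2702) = 24.14°, cos θ_c = 0.9126.
Intercept time tᵢ = 2h cos θ_c / V₁ = 2·21.3·0.9126/1105 = 0.03518 s.
t = x/V₂ + tᵢ = 94.1/2702 + 0.03518 = 0.07001 s.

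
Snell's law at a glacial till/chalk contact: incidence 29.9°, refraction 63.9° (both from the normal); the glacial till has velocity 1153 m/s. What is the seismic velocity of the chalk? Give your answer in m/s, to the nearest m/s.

2077 m/s

Snell's law: sin 29.9°/V₁ = sin 63.9°/V₂.
V₂ = V₁·sin 63.9°/sin 29.9° = 1153 × 1.8015 = 2077.13 m/s.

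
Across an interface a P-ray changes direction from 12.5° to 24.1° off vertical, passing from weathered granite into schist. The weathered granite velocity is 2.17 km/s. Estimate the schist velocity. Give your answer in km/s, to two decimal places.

4.09 km/s

sin 12.5° = 0.2164; sin 24.1° = 0.4083.
V₂ = V₁·(sin θ₂/sin θ₁) = 2.17·(0.4083/0.2164) = 4.09 km/s.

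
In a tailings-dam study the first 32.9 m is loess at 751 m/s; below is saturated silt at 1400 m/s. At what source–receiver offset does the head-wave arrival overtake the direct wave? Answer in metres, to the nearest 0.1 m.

θ_c = arcsin(751/1400) = 32.44°, so cos θ_c = 0.8439 and tᵢ = 2h cos θ_c/V₁ = 0.0739 s.
At crossover x/V₁ = x/V₂ + tᵢ ⇒ x = tᵢ/(1/V₁ − 1/V₂) = 0.07394/(1.3316e-03 − 7.1429e-04) = 119.79 m.

119.8 m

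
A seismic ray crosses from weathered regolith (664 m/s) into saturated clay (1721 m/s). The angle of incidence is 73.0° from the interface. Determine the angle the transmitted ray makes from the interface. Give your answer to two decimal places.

40.73°

Convert to the normal: θ₁ = 90° − 73.0° = 17.0°.
Snell's law: sin θ₂ = (V₂/V₁)·sin θ₁ = (1721/664)·sin 17.0° = 0.7578.
θ₂ = arcsin 0.7578 = 49.27° from the normal.
From the interface: 90° − 49.27° = 40.73°.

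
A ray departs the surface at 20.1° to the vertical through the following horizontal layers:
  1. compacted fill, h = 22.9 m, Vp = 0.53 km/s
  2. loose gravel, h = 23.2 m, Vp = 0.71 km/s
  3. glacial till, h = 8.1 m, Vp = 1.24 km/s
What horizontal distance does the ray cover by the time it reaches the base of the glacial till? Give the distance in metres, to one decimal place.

p = sin θ₁/V₁ = sin 20.1°/0.53 = 6.4841e-01 s/km is conserved through the stack.
Layer 1: θ = 20.10°; offset = 22.9·tan 20.10° = 8.380 m.
Layer 2: sin θ = p·0.71 = 0.4604 → θ = 27.41°; offset = 23.2·tan 27.41° = 12.032 m.
Layer 3: sin θ = p·1.24 = 0.8040 → θ = 53.52°; offset = 8.1·tan 53.52° = 10.953 m.
Σ offsets = 31.365 m.

31.4 m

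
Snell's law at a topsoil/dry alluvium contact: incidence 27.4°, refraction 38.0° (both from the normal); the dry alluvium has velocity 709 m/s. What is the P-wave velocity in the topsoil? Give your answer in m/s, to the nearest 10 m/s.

530 m/s

sin 27.4° = 0.4602; sin 38.0° = 0.6157.
V₁ = V₂·(sin θ₁/sin θ₂) = 709·(0.4602/0.6157) = 529.97 m/s.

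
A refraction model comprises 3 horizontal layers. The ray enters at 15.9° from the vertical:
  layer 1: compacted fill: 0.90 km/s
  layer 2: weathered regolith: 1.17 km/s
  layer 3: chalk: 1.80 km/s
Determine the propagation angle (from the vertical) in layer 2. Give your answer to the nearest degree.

Snell's law across each interface conserves sin θ / V, so sin θ_2 = V_2·sin θ₁/V₁.
sin θ_2 = 1.17 × sin 15.9° / 0.90 = 0.3561.
θ_2 = arcsin 0.3561 = 20.86°.

21°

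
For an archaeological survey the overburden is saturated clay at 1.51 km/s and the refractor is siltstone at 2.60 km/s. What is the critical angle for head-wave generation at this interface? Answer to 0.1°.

35.5°

At critical incidence the refracted ray runs along the interface (θ₂ = 90°), so sin θ_c = V₁/V₂.
θ_c = arcsin(1.51/2.60) = arcsin 0.5808 = 35.50°.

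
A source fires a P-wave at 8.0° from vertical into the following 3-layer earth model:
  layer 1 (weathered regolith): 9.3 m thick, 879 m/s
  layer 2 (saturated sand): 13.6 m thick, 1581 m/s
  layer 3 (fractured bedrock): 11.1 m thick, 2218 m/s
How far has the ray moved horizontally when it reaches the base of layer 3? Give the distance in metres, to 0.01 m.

Apply Snell's law at each interface; in layer i the horizontal offset is hᵢ·tan θᵢ.
Layer 1: θ = 8.00°; offset = 9.3·tan 8.00° = 1.3070 m.
Layer 2: sin θ = 1581·sin 8.0°/879 = 0.2503, θ = 14.50°; offset = 13.6·tan 14.50° = 3.5163 m.
Layer 3: sin θ = 2218·sin 8.0°/879 = 0.3512, θ = 20.56°; offset = 11.1·tan 20.56° = 4.1632 m.
Total horizontal offset = 8.9866 m.

8.99 m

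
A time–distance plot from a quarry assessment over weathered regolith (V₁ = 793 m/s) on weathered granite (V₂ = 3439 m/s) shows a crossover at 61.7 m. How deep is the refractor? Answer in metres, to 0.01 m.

h = (x_cross/2)·√((V₂−V₁)/(V₂+V₁)).
(V₂−V₁)/(V₂+V₁) = (3439−793)/(3439+793) = 0.6252; √ = 0.7907.
h = (61.7/2)·0.7907 = 24.39 m.

24.39 m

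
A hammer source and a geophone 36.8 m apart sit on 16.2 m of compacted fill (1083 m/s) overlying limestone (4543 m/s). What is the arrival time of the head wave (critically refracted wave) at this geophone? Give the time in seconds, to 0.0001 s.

0.0372 s

θ_c = arcsin(V₁/V₂) = arcsin(1083/4543) = 13.79°, cos θ_c = 0.9712.
Intercept time tᵢ = 2h cos θ_c / V₁ = 2·16.2·0.9712/1083 = 0.02905 s.
t = x/V₂ + tᵢ = 36.8/4543 + 0.02905 = 0.03715 s.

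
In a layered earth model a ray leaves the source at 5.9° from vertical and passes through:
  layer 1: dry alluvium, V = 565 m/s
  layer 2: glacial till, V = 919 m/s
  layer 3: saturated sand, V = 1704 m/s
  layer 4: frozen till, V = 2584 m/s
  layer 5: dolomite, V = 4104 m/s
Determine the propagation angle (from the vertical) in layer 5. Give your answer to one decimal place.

Ray parameter p = sin 5.9° / 565 = 1.8193e-04 s/m.
sin θ_5 = p·V_5 = 1.8193e-04 × 4104 = 0.7467.
θ_5 = arcsin 0.7467 = 48.30°.

48.3°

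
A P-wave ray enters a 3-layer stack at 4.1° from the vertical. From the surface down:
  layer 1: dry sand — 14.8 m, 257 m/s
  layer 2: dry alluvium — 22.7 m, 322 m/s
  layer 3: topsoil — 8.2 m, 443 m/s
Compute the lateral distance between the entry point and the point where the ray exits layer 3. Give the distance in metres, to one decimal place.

4.1 m

Apply Snell's law at each interface; in layer i the horizontal offset is hᵢ·tan θᵢ.
Layer 1: θ = 4.10°; offset = 14.8·tan 4.10° = 1.061 m.
Layer 2: sin θ = 322·sin 4.1°/257 = 0.0896, θ = 5.14°; offset = 22.7·tan 5.14° = 2.042 m.
Layer 3: sin θ = 443·sin 4.1°/257 = 0.1232, θ = 7.08°; offset = 8.2·tan 7.08° = 1.018 m.
Σ offsets = 4.121 m.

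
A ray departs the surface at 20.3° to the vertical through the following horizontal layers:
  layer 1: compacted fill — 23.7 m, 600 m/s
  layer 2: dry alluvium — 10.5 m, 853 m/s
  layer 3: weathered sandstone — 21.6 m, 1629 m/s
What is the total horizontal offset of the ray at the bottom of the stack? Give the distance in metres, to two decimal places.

75.31 m

p = sin θ₁/V₁ = sin 20.3°/600 = 5.7823e-04 s/m is conserved through the stack.
Layer 1: θ = 20.30°; offset = 23.7·tan 20.30° = 8.7669 m.
Layer 2: sin θ = p·853 = 0.4932 → θ = 29.55°; offset = 10.5·tan 29.55° = 5.9534 m.
Layer 3: sin θ = p·1629 = 0.9419 → θ = 70.38°; offset = 21.6·tan 70.38° = 60.5872 m.
Summing the layer offsets gives 75.3075 m.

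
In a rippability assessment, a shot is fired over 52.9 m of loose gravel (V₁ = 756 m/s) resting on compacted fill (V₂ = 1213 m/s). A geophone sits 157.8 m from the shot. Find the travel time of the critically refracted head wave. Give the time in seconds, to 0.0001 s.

t = x/V₂ + 2h·√(V₂²−V₁²)/(V₁V₂).
√(V₂²−V₁²) = √(1213²−756²) = 948.6 m/s; delay term = 2·52.9·948.6/(756·1213) = 0.10944 s.
t = 157.8/1213 + 0.10944 = 0.23953 s.

0.2395 s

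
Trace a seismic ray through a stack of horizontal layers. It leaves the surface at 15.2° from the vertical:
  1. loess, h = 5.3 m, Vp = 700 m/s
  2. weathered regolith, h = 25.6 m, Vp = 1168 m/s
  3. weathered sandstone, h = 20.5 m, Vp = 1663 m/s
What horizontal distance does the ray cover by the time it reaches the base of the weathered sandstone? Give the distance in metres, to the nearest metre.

30 m

Apply Snell's law at each interface; in layer i the horizontal offset is hᵢ·tan θᵢ.
Layer 1: θ = 15.20°; offset = 5.3·tan 15.20° = 1.440 m.
Layer 2: sin θ = 1168·sin 15.2°/700 = 0.4375, θ = 25.94°; offset = 25.6·tan 25.94° = 12.455 m.
Layer 3: sin θ = 1663·sin 15.2°/700 = 0.6229, θ = 38.53°; offset = 20.5·tan 38.53° = 16.322 m.
Summing the layer offsets gives 30.217 m.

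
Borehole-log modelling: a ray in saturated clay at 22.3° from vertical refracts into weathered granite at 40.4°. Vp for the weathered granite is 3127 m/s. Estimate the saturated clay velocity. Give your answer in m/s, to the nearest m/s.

sin 22.3° = 0.3795; sin 40.4° = 0.6481.
V₁ = V₂·(sin θ₁/sin θ₂) = 3127·(0.3795/0.6481) = 1830.77 m/s.

1831 m/s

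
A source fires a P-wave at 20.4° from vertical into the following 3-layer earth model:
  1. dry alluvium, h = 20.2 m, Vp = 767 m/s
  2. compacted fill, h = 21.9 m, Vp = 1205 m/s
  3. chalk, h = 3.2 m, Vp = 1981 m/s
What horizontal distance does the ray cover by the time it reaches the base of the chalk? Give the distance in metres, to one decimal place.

Ray parameter p = sin 20.4° / 767 m/s = 4.5446e-04 s/m.
Layer 1: θ = 20.40°; offset = 20.2·tan 20.40° = 7.512 m.
Layer 2: sin θ = p·1205 = 0.5476 → θ = 33.20°; offset = 21.9·tan 33.20° = 14.333 m.
Layer 3: sin θ = p·1981 = 0.9003 → θ = 64.20°; offset = 3.2·tan 64.20° = 6.618 m.
Σ offsets = 28.464 m.

28.5 m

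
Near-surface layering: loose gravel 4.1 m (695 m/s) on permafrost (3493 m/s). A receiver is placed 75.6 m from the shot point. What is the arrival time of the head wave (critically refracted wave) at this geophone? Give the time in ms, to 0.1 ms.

33.2 ms

θ_c = arcsin(V₁/V₂) = arcsin(695/3493) = 11.48°, cos θ_c = 0.9800.
Intercept time tᵢ = 2h cos θ_c / V₁ = 2·4.1·0.9800/695 = 0.01156 s.
t = x/V₂ + tᵢ = 75.6/3493 + 0.01156 = 0.03321 s.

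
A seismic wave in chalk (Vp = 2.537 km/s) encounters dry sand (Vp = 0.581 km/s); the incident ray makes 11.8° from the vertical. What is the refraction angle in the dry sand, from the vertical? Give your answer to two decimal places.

2.68°

Snell's law: sin θ₂ = (V₂/V₁)·sin θ₁ = (0.581/2.537)·sin 11.8° = 0.0468.
θ₂ = arcsin 0.0468 = 2.68° from the normal.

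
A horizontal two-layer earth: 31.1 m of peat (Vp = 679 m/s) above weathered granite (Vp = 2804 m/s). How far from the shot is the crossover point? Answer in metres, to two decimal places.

79.63 m

θ_c = arcsin(679/2804) = 14.01°, so cos θ_c = 0.9702 and tᵢ = 2h cos θ_c/V₁ = 0.0889 s.
At crossover x/V₁ = x/V₂ + tᵢ ⇒ x = tᵢ/(1/V₁ − 1/V₂) = 0.08888/(1.4728e-03 − 3.5663e-04) = 79.63 m.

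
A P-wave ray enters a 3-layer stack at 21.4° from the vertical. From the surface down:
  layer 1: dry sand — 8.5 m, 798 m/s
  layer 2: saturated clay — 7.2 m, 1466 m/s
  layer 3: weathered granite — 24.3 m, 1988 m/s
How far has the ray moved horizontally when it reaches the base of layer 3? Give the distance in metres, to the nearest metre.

63 m

Ray parameter p = sin 21.4° / 798 m/s = 4.5724e-04 s/m.
Layer 1: θ = 21.40°; offset = 8.5·tan 21.40° = 3.331 m.
Layer 2: sin θ = p·1466 = 0.6703 → θ = 42.09°; offset = 7.2·tan 42.09° = 6.504 m.
Layer 3: sin θ = p·1988 = 0.9090 → θ = 65.37°; offset = 24.3·tan 65.37° = 52.993 m.
Σ offsets = 62.828 m.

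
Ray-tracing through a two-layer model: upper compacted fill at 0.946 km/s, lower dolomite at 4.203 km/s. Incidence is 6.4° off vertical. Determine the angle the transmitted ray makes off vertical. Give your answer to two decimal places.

29.69°

Snell's law: sin θ₂ = (V₂/V₁)·sin θ₁ = (4.203/0.946)·sin 6.4° = 0.4952.
θ₂ = sin⁻¹(0.4952) = 29.69° (from vertical).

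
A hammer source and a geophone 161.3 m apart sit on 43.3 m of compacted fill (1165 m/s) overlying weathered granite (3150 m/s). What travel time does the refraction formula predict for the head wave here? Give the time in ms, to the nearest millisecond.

120 ms

θ_c = arcsin(V₁/V₂) = arcsin(1165/3150) = 21.71°, cos θ_c = 0.9291.
Intercept time tᵢ = 2h cos θ_c / V₁ = 2·43.3·0.9291/1165 = 0.06906 s.
t = x/V₂ + tᵢ = 161.3/3150 + 0.06906 = 0.12027 s.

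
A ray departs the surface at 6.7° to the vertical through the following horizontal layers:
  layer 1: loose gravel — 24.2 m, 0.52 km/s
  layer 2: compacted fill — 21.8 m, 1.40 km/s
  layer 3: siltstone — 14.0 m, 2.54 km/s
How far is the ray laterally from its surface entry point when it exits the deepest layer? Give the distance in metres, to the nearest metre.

20 m

p = sin θ₁/V₁ = sin 6.7°/0.52 = 2.2437e-01 s/km is conserved through the stack.
Layer 1: θ = 6.70°; offset = 24.2·tan 6.70° = 2.843 m.
Layer 2: sin θ = p·1.40 = 0.3141 → θ = 18.31°; offset = 21.8·tan 18.31° = 7.213 m.
Layer 3: sin θ = p·2.54 = 0.5699 → θ = 34.74°; offset = 14.0·tan 34.74° = 9.709 m.
Total horizontal offset = 19.765 m.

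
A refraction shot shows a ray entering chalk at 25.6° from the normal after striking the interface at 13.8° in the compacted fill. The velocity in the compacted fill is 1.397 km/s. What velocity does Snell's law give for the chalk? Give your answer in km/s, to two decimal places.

sin 13.8° = 0.2385; sin 25.6° = 0.4321.
V₂ = V₁·(sin θ₂/sin θ₁) = 1.397·(0.4321/0.2385) = 2.53 km/s.

2.53 km/s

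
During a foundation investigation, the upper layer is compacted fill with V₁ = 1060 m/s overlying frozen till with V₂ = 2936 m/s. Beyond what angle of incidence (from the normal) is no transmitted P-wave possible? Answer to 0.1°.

Critical incidence: sin θ_c = V₁/V₂ = 1060/2936 = 0.3610.
θ_c = arcsin 0.3610 = 21.16°.

21.2°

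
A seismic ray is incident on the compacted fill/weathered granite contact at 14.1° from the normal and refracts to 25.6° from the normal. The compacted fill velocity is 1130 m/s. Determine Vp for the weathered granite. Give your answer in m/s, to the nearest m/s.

2004 m/s

sin 14.1° = 0.2436; sin 25.6° = 0.4321.
V₂ = V₁·(sin θ₂/sin θ₁) = 1130·(0.4321/0.2436) = 2004.22 m/s.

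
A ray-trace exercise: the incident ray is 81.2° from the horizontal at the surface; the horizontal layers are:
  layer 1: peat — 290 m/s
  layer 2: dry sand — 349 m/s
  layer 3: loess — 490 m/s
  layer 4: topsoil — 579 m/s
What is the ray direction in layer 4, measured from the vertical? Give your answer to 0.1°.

From the normal: θ₁ = 90° − 81.2° = 8.8°.
Ray parameter p = sin 8.8° / 290 = 5.2754e-04 s/m.
sin θ_4 = p·V_4 = 5.2754e-04 × 579 = 0.3054.
θ_4 = 17.78° from the vertical.

17.8°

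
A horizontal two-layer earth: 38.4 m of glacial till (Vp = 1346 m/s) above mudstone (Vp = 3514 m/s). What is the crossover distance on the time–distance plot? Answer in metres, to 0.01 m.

x_cross = 2h·√((V₂+V₁)/(V₂−V₁)).
(V₂+V₁)/(V₂−V₁) = (3514+1346)/(3514−1346) = 2.2417; √ = 1.4972.
x_cross = 2·38.4·1.4972 = 114.99 m.

114.99 m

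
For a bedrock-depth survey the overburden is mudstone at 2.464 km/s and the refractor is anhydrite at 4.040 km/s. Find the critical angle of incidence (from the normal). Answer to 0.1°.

37.6°

Critical incidence: sin θ_c = V₁/V₂ = 2.464/4.040 = 0.6099.
θ_c = arcsin 0.6099 = 37.58°.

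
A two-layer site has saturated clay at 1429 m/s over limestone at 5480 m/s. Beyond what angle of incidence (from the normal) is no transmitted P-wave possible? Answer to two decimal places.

Critical incidence: sin θ_c = V₁/V₂ = 1429/5480 = 0.2608.
θ_c = arcsin 0.2608 = 15.12°.

15.12°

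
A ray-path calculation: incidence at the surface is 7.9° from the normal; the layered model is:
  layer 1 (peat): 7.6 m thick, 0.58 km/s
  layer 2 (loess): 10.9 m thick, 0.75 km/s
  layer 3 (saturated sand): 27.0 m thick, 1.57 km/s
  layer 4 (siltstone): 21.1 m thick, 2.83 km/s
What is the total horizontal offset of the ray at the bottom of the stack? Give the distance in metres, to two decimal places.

32.92 m

Apply Snell's law at each interface; in layer i the horizontal offset is hᵢ·tan θᵢ.
Layer 1: θ = 7.90°; offset = 7.6·tan 7.90° = 1.0546 m.
Layer 2: sin θ = 0.75·sin 7.9°/0.58 = 0.1777, θ = 10.24°; offset = 10.9·tan 10.24° = 1.9686 m.
Layer 3: sin θ = 1.57·sin 7.9°/0.58 = 0.3720, θ = 21.84°; offset = 27.0·tan 21.84° = 10.8222 m.
Layer 4: sin θ = 2.83·sin 7.9°/0.58 = 0.6706, θ = 42.12°; offset = 21.1·tan 42.12° = 19.0761 m.
Σ offsets = 32.9214 m.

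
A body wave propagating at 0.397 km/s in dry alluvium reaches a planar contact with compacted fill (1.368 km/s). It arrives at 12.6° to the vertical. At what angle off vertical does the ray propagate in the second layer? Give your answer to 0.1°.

sin θ₁/V₁ = sin θ₂/V₂ ⇒ sin θ₂ = 1.368·sin 12.6°/0.397 = 1.368·0.2181/0.397 = 0.7517.
θ₂ = arcsin 0.7517 = 48.74° from the normal.

48.7°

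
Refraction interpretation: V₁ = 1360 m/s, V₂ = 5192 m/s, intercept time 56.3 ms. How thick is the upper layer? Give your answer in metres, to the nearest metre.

40 m

θ_c = arcsin(1360/5192) = 15.19°; cos θ_c = 0.9651.
tᵢ = 2h cos θ_c/V₁ ⇒ h = tᵢ·V₁/(2 cos θ_c) = 0.0563·1360/(2·0.9651) = 39.67 m.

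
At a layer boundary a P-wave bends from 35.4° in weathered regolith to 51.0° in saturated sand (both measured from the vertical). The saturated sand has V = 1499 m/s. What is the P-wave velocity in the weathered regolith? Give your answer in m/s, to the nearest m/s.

1117 m/s

Snell's law: sin 35.4°/V₁ = sin 51.0°/V₂.
V₁ = V₂·sin 35.4°/sin 51.0° = 1499 × 0.7454 = 1117.35 m/s.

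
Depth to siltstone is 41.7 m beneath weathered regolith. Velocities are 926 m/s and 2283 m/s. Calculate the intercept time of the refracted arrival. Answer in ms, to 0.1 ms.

82.3 ms

θ_c = arcsin(V₁/V₂) = arcsin(926/2283) = 23.93°; cos θ_c = 0.9140.
tᵢ = 2h·cos θ_c / V₁ = 2·41.7·0.9140 / 926 = 0.08232 s.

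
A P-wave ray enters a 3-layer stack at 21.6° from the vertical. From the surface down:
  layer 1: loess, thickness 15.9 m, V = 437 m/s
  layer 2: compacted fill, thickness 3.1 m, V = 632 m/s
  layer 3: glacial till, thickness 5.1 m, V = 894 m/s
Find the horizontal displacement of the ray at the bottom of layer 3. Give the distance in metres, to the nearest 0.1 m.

p = sin θ₁/V₁ = sin 21.6°/437 = 8.4239e-04 s/m is conserved through the stack.
Layer 1: θ = 21.60°; offset = 15.9·tan 21.60° = 6.295 m.
Layer 2: sin θ = p·632 = 0.5324 → θ = 32.17°; offset = 3.1·tan 32.17° = 1.950 m.
Layer 3: sin θ = p·894 = 0.7531 → θ = 48.86°; offset = 5.1·tan 48.86° = 5.838 m.
Σ offsets = 14.083 m.

14.1 m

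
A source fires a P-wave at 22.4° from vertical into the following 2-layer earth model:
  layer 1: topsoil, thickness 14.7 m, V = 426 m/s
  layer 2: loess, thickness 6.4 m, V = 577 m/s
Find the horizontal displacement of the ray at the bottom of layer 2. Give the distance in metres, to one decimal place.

Apply Snell's law at each interface; in layer i the horizontal offset is hᵢ·tan θᵢ.
Layer 1: θ = 22.40°; offset = 14.7·tan 22.40° = 6.059 m.
Layer 2: sin θ = 577·sin 22.4°/426 = 0.5161, θ = 31.07°; offset = 6.4·tan 31.07° = 3.857 m.
Σ offsets = 9.916 m.

9.9 m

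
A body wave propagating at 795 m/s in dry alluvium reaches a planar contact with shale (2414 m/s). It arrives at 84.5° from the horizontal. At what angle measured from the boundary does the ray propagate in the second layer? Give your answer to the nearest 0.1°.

73.1°

Angle from the normal: 90° − 84.5° = 5.5°.
sin θ₁/V₁ = sin θ₂/V₂ ⇒ sin θ₂ = 2414·sin 5.5°/795 = 2414·0.0958/795 = 0.2910.
θ₂ = sin⁻¹(0.2910) = 16.92° (from vertical).
From the interface: 90° − 16.92° = 73.08°.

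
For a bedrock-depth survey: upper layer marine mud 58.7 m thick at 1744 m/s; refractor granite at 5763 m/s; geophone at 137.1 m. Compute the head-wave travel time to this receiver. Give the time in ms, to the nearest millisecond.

88 ms

θ_c = arcsin(V₁/V₂) = arcsin(1744/5763) = 17.62°, cos θ_c = 0.9531.
Intercept time tᵢ = 2h cos θ_c / V₁ = 2·58.7·0.9531/1744 = 0.06416 s.
t = x/V₂ + tᵢ = 137.1/5763 + 0.06416 = 0.08795 s.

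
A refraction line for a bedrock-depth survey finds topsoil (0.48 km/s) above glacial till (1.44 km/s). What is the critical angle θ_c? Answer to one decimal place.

19.5°

Critical incidence: sin θ_c = V₁/V₂ = 0.48/1.44 = 0.3333.
θ_c = arcsin 0.3333 = 19.47°.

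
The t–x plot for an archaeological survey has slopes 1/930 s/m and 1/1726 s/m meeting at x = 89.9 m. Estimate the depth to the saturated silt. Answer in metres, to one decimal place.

24.6 m

h = (x_cross/2)·√((V₂−V₁)/(V₂+V₁)).
(V₂−V₁)/(V₂+V₁) = (1726−930)/(1726+930) = 0.2997; √ = 0.5474.
h = (89.9/2)·0.5474 = 24.61 m.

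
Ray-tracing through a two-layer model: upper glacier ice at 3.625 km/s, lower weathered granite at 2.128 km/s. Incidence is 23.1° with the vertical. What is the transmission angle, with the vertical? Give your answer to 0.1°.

13.3°

Snell's law: sin θ₂ = (V₂/V₁)·sin θ₁ = (2.128/3.625)·sin 23.1° = 0.2303.
θ₂ = sin⁻¹(0.2303) = 13.32° (from vertical).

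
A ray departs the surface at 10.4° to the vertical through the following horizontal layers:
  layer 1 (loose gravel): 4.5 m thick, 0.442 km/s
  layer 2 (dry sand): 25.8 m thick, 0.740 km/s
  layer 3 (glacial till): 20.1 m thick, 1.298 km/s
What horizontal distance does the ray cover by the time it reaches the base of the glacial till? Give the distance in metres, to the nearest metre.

Apply Snell's law at each interface; in layer i the horizontal offset is hᵢ·tan θᵢ.
Layer 1: θ = 10.40°; offset = 4.5·tan 10.40° = 0.826 m.
Layer 2: sin θ = 0.740·sin 10.4°/0.442 = 0.3022, θ = 17.59°; offset = 25.8·tan 17.59° = 8.180 m.
Layer 3: sin θ = 1.298·sin 10.4°/0.442 = 0.5301, θ = 32.01°; offset = 20.1·tan 32.01° = 12.567 m.
Summing the layer offsets gives 21.572 m.

22 m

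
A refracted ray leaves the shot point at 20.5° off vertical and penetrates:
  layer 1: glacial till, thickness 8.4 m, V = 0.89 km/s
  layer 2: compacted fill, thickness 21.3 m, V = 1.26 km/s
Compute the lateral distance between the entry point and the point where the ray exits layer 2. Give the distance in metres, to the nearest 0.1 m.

p = sin θ₁/V₁ = sin 20.5°/0.89 = 3.9349e-01 s/km is conserved through the stack.
Layer 1: θ = 20.50°; offset = 8.4·tan 20.50° = 3.141 m.
Layer 2: sin θ = p·1.26 = 0.4958 → θ = 29.72°; offset = 21.3·tan 29.72° = 12.160 m.
Summing the layer offsets gives 15.301 m.

15.3 m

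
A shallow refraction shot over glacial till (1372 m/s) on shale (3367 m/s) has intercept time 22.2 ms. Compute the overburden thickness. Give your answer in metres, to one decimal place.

h = tᵢ·V₁·V₂ / (2·√(V₂²−V₁²)).
√(V₂²−V₁²) = √(3367² − 1372²) = 3074.8 m/s.
h = 0.0222 s × 1372 × 3367 / (2 × 3074.8) = 16.68 m.

16.7 m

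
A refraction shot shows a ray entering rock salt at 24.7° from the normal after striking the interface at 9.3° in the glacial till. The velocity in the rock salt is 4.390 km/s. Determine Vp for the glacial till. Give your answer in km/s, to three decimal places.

1.698 km/s

Snell's law: sin 9.3°/V₁ = sin 24.7°/V₂.
V₁ = V₂·sin 9.3°/sin 24.7° = 4.390 × 0.3867 = 1.698 km/s.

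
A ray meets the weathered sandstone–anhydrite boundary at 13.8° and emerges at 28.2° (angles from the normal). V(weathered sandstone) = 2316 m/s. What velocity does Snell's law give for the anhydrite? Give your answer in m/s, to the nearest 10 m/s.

Snell's law: sin 13.8°/V₁ = sin 28.2°/V₂.
V₂ = V₁·sin 28.2°/sin 13.8° = 2316 × 1.9811 = 4588.15 m/s.

4590 m/s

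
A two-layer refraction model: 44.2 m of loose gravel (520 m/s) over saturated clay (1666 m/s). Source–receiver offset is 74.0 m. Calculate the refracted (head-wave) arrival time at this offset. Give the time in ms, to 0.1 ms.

t = x/V₂ + 2h·√(V₂²−V₁²)/(V₁V₂).
√(V₂²−V₁²) = √(1666²−520²) = 1582.8 m/s; delay term = 2·44.2·1582.8/(520·1666) = 0.16151 s.
t = 74.0/1666 + 0.16151 = 0.20592 s.

205.9 ms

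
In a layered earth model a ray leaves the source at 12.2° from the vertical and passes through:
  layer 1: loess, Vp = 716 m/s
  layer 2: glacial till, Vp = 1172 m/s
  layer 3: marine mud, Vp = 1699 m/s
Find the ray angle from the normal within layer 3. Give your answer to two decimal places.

30.10°

Ray parameter p = sin 12.2° / 716 = 2.9515e-04 s/m.
sin θ_3 = p·V_3 = 2.9515e-04 × 1699 = 0.5015.
θ_3 = 30.10° from the vertical.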